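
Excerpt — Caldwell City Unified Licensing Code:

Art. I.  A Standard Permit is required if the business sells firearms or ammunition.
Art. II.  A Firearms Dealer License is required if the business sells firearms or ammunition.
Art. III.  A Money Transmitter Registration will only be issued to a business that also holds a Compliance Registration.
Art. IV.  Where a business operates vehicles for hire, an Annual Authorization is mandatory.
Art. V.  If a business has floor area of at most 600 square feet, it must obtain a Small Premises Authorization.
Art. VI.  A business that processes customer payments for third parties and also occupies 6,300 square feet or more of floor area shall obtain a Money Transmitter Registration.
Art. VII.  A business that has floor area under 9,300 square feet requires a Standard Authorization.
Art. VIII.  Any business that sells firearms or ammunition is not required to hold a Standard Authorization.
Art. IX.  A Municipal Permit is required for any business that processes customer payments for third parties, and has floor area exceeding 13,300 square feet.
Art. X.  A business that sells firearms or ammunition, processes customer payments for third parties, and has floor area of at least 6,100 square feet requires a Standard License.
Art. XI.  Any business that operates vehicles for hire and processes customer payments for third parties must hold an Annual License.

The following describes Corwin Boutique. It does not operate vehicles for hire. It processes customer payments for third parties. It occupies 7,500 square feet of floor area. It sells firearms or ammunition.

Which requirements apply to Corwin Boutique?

Art. I. sells firearms or ammunition → Standard Permit required.
Art. II. sells firearms or ammunition → Firearms Dealer License required.
Art. III. Money Transmitter Registration is required → Compliance Registration also required.
Art. IV. does not operate vehicles for hire → Annual Authorization not required.
Art. V. floor area 7,500 square feet > 600 square feet → Small Premises Authorization not required.
Art. VI. processes customer payments for third parties; floor area 7,500 square feet ≥ 6,300 square feet → Money Transmitter Registration required.
Art. VII. floor area 7,500 square feet < 9,300 square feet → Standard Authorization required.
Art. VIII. sells firearms or ammunition → exempt from Standard Authorization.
Art. IX. processes customer payments for third parties; floor area 7,500 square feet ≤ 13,300 square feet → Municipal Permit not required.
Art. X. sells firearms or ammunition; processes customer payments for third parties; floor area 7,500 square feet ≥ 6,100 square feet → Standard License required.
Art. XI. does not operate vehicles for hire; processes customer payments for third parties → Annual License not required.

Compliance Registration, Firearms Dealer License, Money Transmitter Registration, Standard License, Standard Permit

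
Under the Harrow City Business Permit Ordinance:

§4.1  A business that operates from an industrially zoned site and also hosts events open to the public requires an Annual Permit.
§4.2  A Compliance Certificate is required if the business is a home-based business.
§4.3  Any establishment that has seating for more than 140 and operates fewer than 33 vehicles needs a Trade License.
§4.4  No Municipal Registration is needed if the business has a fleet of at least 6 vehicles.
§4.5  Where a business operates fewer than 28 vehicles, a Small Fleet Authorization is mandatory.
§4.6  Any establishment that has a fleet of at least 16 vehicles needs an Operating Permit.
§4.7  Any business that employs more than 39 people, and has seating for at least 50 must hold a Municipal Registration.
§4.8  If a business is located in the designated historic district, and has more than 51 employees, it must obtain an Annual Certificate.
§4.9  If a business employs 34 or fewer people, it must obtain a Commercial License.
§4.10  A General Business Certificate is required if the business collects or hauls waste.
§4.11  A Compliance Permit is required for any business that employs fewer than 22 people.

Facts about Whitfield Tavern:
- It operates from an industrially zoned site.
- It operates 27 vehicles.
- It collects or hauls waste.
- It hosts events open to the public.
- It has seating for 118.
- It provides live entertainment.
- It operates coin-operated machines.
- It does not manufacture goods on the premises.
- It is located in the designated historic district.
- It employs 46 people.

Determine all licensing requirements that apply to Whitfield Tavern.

Annual Permit, General Business Certificate, Operating Permit, Small Fleet Authorization

§4.1 operates from an industrially zoned site; hosts events open to the public → Annual Permit required.
§4.2 operates from an industrially zoned site (not: is a home-based business) → Compliance Certificate not required.
§4.3 seating 118 ≤ 140; vehicles 27 < 33 → Trade License not required.
§4.4 vehicles 27 ≥ 6 → exempt from Municipal Registration.
§4.5 vehicles 27 < 28 → Small Fleet Authorization required.
§4.6 vehicles 27 ≥ 16 → Operating Permit required.
§4.7 employees 46 > 39; seating 118 ≥ 50 → Municipal Registration required.
§4.8 is located in the designated historic district; employees 46 ≤ 51 → Annual Certificate not required.
§4.9 employees 46 > 34 → Commercial License not required.
§4.10 collects or hauls waste → General Business Certificate required.
§4.11 employees 46 ≥ 22 → Compliance Permit not required.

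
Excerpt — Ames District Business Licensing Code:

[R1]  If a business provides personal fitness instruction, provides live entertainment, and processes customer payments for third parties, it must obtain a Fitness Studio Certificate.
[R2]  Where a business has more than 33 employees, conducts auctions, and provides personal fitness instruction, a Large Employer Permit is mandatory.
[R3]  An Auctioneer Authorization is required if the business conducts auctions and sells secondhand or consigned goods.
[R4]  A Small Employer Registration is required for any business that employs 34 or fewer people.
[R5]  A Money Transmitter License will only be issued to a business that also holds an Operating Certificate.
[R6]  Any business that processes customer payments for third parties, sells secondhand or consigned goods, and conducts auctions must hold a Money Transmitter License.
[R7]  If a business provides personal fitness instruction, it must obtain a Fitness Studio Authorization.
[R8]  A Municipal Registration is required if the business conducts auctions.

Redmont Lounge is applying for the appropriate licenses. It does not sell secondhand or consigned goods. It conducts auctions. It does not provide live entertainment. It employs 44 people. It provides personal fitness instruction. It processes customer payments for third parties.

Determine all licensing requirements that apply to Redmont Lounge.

Fitness Studio Authorization, Large Employer Permit, Municipal Registration

[R1] provides personal fitness instruction; does not provide live entertainment; processes customer payments for third parties → Fitness Studio Certificate not required.
[R2] employees 44 > 33; conducts auctions; provides personal fitness instruction → Large Employer Permit required.
[R3] conducts auctions; does not sell secondhand or consigned goods → Auctioneer Authorization not required.
[R4] employees 44 > 34 → Small Employer Registration not required.
[R5] Money Transmitter License is not required → no effect.
[R6] processes customer payments for third parties; does not sell secondhand or consigned goods; conducts auctions → Money Transmitter License not required.
[R7] provides personal fitness instruction → Fitness Studio Authorization required.
[R8] conducts auctions → Municipal Registration required.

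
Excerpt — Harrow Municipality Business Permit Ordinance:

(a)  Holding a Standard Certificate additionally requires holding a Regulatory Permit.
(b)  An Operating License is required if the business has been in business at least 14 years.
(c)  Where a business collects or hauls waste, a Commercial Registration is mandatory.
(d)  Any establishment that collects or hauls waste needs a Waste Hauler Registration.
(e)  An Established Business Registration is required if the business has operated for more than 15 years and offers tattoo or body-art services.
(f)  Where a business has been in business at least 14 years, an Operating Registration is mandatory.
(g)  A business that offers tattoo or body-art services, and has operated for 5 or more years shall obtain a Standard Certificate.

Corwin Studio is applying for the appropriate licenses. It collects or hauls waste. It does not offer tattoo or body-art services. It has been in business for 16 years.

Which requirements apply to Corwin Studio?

(a) Standard Certificate is not required → no effect.
(b) years in business 16 ≥ 14 → Operating License required.
(c) collects or hauls waste → Commercial Registration required.
(d) collects or hauls waste → Waste Hauler Registration required.
(e) years in business 16 > 15; does not offer tattoo or body-art services → Established Business Registration not required.
(f) years in business 16 ≥ 14 → Operating Registration required.
(g) does not offer tattoo or body-art services; years in business 16 ≥ 5 → Standard Certificate not required.

Commercial Registration, Operating License, Operating Registration, Waste Hauler Registration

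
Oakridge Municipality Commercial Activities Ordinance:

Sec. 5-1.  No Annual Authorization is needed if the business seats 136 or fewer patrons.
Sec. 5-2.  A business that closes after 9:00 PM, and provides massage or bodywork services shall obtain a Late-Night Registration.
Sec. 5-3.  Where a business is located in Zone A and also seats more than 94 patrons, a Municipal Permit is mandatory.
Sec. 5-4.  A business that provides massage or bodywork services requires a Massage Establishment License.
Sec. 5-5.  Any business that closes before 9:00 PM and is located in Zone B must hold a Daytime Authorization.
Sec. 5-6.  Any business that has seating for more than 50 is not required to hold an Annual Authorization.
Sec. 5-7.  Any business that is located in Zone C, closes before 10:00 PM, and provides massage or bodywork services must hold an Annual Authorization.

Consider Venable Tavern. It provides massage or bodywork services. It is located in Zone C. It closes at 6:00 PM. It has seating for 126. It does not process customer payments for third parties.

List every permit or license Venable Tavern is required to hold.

Sec. 5-1. seating 126 ≤ 136 → exempt from Annual Authorization.
Sec. 5-2. closes 6:00 PM, at/before 9:00 PM; provides massage or bodywork services → Late-Night Registration not required.
Sec. 5-3. is located in Zone C (not: is located in Zone A); seating 126 > 94 → Municipal Permit not required.
Sec. 5-4. provides massage or bodywork services → Massage Establishment License required.
Sec. 5-5. closes 6:00 PM, at/before 9:00 PM; is located in Zone C (not: is located in Zone B) → Daytime Authorization not required.
Sec. 5-6. seating 126 > 50 → exempt from Annual Authorization.
Sec. 5-7. is located in Zone C; closes 6:00 PM, at/before 10:00 PM; provides massage or bodywork services → Annual Authorization required.

Massage Establishment License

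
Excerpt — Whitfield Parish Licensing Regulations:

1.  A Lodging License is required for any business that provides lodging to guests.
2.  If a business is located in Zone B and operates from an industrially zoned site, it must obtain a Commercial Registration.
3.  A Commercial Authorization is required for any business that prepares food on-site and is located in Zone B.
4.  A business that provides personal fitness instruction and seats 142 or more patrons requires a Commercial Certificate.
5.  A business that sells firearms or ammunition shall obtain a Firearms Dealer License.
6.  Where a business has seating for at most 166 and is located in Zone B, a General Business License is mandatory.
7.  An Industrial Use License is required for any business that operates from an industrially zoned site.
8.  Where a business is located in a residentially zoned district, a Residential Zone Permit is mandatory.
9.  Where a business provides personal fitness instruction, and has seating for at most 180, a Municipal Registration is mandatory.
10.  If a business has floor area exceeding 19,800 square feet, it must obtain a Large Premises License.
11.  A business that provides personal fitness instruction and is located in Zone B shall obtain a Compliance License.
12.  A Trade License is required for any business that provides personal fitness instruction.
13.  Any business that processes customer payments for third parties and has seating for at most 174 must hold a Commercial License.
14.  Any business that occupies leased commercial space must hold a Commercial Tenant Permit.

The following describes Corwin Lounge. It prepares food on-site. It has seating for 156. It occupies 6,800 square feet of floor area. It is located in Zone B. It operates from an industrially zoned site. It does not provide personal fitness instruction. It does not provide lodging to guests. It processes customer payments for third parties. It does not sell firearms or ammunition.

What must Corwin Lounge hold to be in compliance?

1. does not provide lodging to guests → Lodging License not required.
2. is located in Zone B; operates from an industrially zoned site → Commercial Registration required.
3. prepares food on-site; is located in Zone B → Commercial Authorization required.
4. does not provide personal fitness instruction; seating 156 ≥ 142 → Commercial Certificate not required.
5. does not sell firearms or ammunition → Firearms Dealer License not required.
6. seating 156 ≤ 166; is located in Zone B → General Business License required.
7. operates from an industrially zoned site → Industrial Use License required.
8. is located in Zone B (not: is located in a residentially zoned district) → Residential Zone Permit not required.
9. does not provide personal fitness instruction; seating 156 ≤ 180 → Municipal Registration not required.
10. floor area 6,800 square feet ≤ 19,800 square feet → Large Premises License not required.
11. does not provide personal fitness instruction; is located in Zone B → Compliance License not required.
12. does not provide personal fitness instruction → Trade License not required.
13. processes customer payments for third parties; seating 156 ≤ 174 → Commercial License required.
14. operates from an industrially zoned site (not: occupies leased commercial space) → Commercial Tenant Permit not required.

Commercial Authorization, Commercial License, Commercial Registration, General Business License, Industrial Use License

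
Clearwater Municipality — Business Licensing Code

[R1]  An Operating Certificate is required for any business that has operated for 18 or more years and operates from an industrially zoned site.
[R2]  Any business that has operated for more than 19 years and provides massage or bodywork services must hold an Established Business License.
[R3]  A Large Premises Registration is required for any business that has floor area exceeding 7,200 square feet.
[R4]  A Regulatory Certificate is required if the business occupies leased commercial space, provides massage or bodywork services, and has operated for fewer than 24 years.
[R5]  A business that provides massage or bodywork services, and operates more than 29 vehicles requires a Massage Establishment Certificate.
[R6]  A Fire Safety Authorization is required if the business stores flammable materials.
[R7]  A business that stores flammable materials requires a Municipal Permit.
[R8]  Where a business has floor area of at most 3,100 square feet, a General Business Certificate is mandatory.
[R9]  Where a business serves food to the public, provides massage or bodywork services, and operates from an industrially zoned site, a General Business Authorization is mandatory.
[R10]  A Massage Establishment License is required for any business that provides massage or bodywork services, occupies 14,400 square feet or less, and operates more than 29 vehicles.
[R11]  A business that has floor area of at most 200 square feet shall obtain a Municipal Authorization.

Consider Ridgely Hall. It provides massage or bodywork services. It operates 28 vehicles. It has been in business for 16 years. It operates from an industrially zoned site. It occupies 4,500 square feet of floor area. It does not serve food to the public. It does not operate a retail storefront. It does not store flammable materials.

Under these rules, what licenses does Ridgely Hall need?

[R1] years in business 16 < 18; operates from an industrially zoned site → Operating Certificate not required.
[R2] years in business 16 ≤ 19; provides massage or bodywork services → Established Business License not required.
[R3] floor area 4,500 square feet ≤ 7,200 square feet → Large Premises Registration not required.
[R4] operates from an industrially zoned site (not: occupies leased commercial space); provides massage or bodywork services; years in business 16 < 24 → Regulatory Certificate not required.
[R5] provides massage or bodywork services; vehicles 28 ≤ 29 → Massage Establishment Certificate not required.
[R6] does not store flammable materials → Fire Safety Authorization not required.
[R7] does not store flammable materials → Municipal Permit not required.
[R8] floor area 4,500 square feet > 3,100 square feet → General Business Certificate not required.
[R9] does not serve food to the public; provides massage or bodywork services; operates from an industrially zoned site → General Business Authorization not required.
[R10] provides massage or bodywork services; floor area 4,500 square feet ≤ 14,400 square feet; vehicles 28 ≤ 29 → Massage Establishment License not required.
[R11] floor area 4,500 square feet > 200 square feet → Municipal Authorization not required.

None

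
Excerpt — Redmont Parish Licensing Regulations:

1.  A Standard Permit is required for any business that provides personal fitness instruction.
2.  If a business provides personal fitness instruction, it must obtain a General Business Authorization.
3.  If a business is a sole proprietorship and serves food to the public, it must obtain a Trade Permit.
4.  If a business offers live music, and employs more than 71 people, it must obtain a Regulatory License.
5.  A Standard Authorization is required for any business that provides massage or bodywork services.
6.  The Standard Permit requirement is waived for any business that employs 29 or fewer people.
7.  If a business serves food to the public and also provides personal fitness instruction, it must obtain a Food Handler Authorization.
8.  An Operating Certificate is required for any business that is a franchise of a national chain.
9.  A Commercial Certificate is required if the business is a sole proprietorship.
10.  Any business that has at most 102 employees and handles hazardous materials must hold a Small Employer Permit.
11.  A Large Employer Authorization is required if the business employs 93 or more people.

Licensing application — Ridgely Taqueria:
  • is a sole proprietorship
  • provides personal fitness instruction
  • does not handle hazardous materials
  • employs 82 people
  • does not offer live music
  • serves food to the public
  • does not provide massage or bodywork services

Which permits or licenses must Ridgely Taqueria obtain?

Commercial Certificate, Food Handler Authorization, General Business Authorization, Standard Permit, Trade Permit

1. provides personal fitness instruction → Standard Permit required.
2. provides personal fitness instruction → General Business Authorization required.
3. is a sole proprietorship; serves food to the public → Trade Permit required.
4. does not offer live music; employees 82 > 71 → Regulatory License not required.
5. does not provide massage or bodywork services → Standard Authorization not required.
6. employees 82 > 29 → Standard Permit exemption does not apply.
7. serves food to the public; provides personal fitness instruction → Food Handler Authorization required.
8. is a sole proprietorship (not: is a franchise of a national chain) → Operating Certificate not required.
9. is a sole proprietorship → Commercial Certificate required.
10. employees 82 ≤ 102; does not handle hazardous materials → Small Employer Permit not required.
11. employees 82 < 93 → Large Employer Authorization not required.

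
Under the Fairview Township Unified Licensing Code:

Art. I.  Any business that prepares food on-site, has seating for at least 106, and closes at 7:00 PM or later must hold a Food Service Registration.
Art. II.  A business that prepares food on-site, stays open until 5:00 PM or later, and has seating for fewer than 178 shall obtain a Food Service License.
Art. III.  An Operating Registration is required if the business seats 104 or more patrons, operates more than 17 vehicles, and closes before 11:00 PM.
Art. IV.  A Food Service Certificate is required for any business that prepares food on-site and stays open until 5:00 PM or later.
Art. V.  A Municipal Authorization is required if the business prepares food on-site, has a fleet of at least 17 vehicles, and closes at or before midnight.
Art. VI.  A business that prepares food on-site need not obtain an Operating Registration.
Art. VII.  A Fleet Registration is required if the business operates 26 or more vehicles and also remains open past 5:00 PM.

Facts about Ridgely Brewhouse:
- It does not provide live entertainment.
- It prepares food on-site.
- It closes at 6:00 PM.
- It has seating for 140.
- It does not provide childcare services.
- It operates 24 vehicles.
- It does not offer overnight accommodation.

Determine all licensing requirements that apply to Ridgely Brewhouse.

Food Service Certificate, Food Service License, Municipal Authorization

Art. I. prepares food on-site; seating 140 ≥ 106; closes 6:00 PM, at/before 7:00 PM → Food Service Registration not required.
Art. II. prepares food on-site; closes 6:00 PM, after 5:00 PM; seating 140 < 178 → Food Service License required.
Art. III. seating 140 ≥ 104; vehicles 24 > 17; closes 6:00 PM, at/before 11:00 PM → Operating Registration required.
Art. IV. prepares food on-site; closes 6:00 PM, after 5:00 PM → Food Service Certificate required.
Art. V. prepares food on-site; vehicles 24 ≥ 17; closes 6:00 PM, at/before midnight → Municipal Authorization required.
Art. VI. prepares food on-site → exempt from Operating Registration.
Art. VII. vehicles 24 < 26; closes 6:00 PM, after 5:00 PM → Fleet Registration not required.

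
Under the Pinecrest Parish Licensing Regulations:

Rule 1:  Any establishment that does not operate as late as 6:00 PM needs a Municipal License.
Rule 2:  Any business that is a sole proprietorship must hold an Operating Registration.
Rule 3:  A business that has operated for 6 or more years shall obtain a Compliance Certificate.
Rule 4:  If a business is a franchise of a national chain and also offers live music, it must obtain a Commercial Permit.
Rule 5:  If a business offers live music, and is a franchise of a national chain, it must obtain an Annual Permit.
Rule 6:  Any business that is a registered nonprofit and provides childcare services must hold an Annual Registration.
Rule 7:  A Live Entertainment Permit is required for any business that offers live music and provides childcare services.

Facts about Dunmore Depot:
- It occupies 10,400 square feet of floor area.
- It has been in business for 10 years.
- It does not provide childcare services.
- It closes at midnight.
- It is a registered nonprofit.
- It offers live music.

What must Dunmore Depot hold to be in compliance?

Rule 1: closes midnight, after 6:00 PM → Municipal License not required.
Rule 2: is a registered nonprofit (not: is a sole proprietorship) → Operating Registration not required.
Rule 3: years in business 10 ≥ 6 → Compliance Certificate required.
Rule 4: is a registered nonprofit (not: is a franchise of a national chain); offers live music → Commercial Permit not required.
Rule 5: offers live music; is a registered nonprofit (not: is a franchise of a national chain) → Annual Permit not required.
Rule 6: is a registered nonprofit; does not provide childcare services → Annual Registration not required.
Rule 7: offers live music; does not provide childcare services → Live Entertainment Permit not required.

Compliance Certificate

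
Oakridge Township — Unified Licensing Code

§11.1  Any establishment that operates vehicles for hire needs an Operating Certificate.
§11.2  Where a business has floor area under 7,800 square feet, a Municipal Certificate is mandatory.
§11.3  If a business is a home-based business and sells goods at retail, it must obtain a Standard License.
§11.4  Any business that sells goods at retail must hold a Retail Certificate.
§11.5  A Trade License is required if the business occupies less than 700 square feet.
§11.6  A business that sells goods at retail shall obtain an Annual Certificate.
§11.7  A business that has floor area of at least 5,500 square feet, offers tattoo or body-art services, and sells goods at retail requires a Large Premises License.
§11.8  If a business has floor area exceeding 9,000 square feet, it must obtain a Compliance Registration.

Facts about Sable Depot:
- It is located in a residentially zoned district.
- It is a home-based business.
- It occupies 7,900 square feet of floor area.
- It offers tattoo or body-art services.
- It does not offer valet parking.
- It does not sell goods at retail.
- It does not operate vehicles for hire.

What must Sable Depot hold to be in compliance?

§11.1 does not operate vehicles for hire → Operating Certificate not required.
§11.2 floor area 7,900 square feet ≥ 7,800 square feet → Municipal Certificate not required.
§11.3 is a home-based business; does not sell goods at retail → Standard License not required.
§11.4 does not sell goods at retail → Retail Certificate not required.
§11.5 floor area 7,900 square feet ≥ 700 square feet → Trade License not required.
§11.6 does not sell goods at retail → Annual Certificate not required.
§11.7 floor area 7,900 square feet ≥ 5,500 square feet; offers tattoo or body-art services; does not sell goods at retail → Large Premises License not required.
§11.8 floor area 7,900 square feet ≤ 9,000 square feet → Compliance Registration not required.

None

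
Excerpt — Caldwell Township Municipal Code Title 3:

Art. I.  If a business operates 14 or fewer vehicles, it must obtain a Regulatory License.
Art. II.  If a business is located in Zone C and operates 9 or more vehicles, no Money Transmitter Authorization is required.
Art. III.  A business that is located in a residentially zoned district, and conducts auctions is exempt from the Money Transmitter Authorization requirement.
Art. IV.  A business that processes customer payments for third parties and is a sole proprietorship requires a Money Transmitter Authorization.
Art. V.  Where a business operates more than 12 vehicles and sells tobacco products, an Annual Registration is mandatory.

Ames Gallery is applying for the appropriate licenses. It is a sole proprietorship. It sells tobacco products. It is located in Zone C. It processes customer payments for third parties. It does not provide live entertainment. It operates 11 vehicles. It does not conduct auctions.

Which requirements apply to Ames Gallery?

Regulatory License

Art. I. vehicles 11 ≤ 14 → Regulatory License required.
Art. II. is located in Zone C; vehicles 11 ≥ 9 → exempt from Money Transmitter Authorization.
Art. III. is located in Zone C (not: is located in a residentially zoned district); does not conduct auctions → Money Transmitter Authorization exemption does not apply.
Art. IV. processes customer payments for third parties; is a sole proprietorship → Money Transmitter Authorization required.
Art. V. vehicles 11 ≤ 12; sells tobacco products → Annual Registration not required.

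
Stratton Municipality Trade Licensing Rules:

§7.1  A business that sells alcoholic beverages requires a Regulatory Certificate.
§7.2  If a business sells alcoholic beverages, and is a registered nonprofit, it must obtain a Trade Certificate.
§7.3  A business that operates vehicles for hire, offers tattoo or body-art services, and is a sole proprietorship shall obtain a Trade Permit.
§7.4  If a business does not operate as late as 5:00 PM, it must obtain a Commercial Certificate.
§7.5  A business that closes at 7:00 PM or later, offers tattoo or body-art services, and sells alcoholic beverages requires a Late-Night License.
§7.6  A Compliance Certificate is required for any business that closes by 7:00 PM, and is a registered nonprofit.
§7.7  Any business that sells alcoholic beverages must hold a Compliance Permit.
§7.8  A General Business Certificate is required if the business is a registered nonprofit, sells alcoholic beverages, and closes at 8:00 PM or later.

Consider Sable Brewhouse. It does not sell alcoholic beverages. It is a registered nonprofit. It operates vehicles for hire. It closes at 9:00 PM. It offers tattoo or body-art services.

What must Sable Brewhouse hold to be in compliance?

None

§7.1 does not sell alcoholic beverages → Regulatory Certificate not required.
§7.2 does not sell alcoholic beverages; is a registered nonprofit → Trade Certificate not required.
§7.3 operates vehicles for hire; offers tattoo or body-art services; is a registered nonprofit (not: is a sole proprietorship) → Trade Permit not required.
§7.4 closes 9:00 PM, after 5:00 PM → Commercial Certificate not required.
§7.5 closes 9:00 PM, after 7:00 PM; offers tattoo or body-art services; does not sell alcoholic beverages → Late-Night License not required.
§7.6 closes 9:00 PM, after 7:00 PM; is a registered nonprofit → Compliance Certificate not required.
§7.7 does not sell alcoholic beverages → Compliance Permit not required.
§7.8 is a registered nonprofit; does not sell alcoholic beverages; closes 9:00 PM, after 8:00 PM → General Business Certificate not required.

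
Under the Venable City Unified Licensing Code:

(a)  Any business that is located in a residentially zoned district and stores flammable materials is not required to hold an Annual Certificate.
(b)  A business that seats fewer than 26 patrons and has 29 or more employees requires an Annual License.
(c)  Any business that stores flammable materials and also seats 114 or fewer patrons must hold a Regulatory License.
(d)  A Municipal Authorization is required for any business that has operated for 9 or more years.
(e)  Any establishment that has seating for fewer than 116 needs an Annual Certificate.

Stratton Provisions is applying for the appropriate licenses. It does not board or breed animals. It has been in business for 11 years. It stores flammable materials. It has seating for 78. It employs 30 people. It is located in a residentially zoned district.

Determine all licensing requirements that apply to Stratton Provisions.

Municipal Authorization, Regulatory License

(a) is located in a residentially zoned district; stores flammable materials → exempt from Annual Certificate.
(b) seating 78 ≥ 26; employees 30 ≥ 29 → Annual License not required.
(c) stores flammable materials; seating 78 ≤ 114 → Regulatory License required.
(d) years in business 11 ≥ 9 → Municipal Authorization required.
(e) seating 78 < 116 → Annual Certificate required.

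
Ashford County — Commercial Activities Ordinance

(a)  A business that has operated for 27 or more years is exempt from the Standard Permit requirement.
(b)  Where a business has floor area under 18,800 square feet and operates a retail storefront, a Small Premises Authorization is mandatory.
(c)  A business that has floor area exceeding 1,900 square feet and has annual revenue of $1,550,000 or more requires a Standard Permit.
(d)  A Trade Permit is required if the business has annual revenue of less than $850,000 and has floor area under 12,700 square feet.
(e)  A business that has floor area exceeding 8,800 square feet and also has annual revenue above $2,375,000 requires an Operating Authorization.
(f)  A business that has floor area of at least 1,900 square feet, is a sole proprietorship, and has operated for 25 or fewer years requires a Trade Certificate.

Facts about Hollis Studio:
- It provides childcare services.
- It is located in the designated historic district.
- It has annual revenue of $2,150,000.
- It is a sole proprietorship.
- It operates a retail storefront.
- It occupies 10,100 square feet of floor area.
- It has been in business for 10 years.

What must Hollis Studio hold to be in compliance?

Small Premises Authorization, Standard Permit, Trade Certificate

(a) years in business 10 < 27 → Standard Permit exemption does not apply.
(b) floor area 10,100 square feet < 18,800 square feet; operates a retail storefront → Small Premises Authorization required.
(c) floor area 10,100 square feet > 1,900 square feet; revenue $2,150,000 ≥ $1,550,000 → Standard Permit required.
(d) revenue $2,150,000 ≥ $850,000; floor area 10,100 square feet < 12,700 square feet → Trade Permit not required.
(e) floor area 10,100 square feet > 8,800 square feet; revenue $2,150,000 ≤ $2,375,000 → Operating Authorization not required.
(f) floor area 10,100 square feet ≥ 1,900 square feet; is a sole proprietorship; years in business 10 ≤ 25 → Trade Certificate required.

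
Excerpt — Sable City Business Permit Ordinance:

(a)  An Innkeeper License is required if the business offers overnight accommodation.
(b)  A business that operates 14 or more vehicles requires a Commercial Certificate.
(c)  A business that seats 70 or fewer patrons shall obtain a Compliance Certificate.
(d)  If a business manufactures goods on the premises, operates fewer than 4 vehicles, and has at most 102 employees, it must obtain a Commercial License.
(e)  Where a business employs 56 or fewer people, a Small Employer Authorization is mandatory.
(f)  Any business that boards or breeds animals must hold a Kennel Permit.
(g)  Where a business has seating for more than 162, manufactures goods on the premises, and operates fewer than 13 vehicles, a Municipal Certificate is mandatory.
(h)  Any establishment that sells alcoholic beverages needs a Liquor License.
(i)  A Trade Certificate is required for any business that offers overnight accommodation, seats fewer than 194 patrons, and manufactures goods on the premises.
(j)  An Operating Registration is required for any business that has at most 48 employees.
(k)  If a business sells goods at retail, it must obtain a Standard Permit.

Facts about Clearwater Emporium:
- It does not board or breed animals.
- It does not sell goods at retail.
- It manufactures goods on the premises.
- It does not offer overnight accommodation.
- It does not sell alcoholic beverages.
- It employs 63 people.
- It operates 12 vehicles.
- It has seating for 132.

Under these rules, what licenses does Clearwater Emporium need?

(a) does not offer overnight accommodation → Innkeeper License not required.
(b) vehicles 12 < 14 → Commercial Certificate not required.
(c) seating 132 > 70 → Compliance Certificate not required.
(d) manufactures goods on the premises; vehicles 12 ≥ 4; employees 63 ≤ 102 → Commercial License not required.
(e) employees 63 > 56 → Small Employer Authorization not required.
(f) does not board or breed animals → Kennel Permit not required.
(g) seating 132 ≤ 162; manufactures goods on the premises; vehicles 12 < 13 → Municipal Certificate not required.
(h) does not sell alcoholic beverages → Liquor License not required.
(i) does not offer overnight accommodation; seating 132 < 194; manufactures goods on the premises → Trade Certificate not required.
(j) employees 63 > 48 → Operating Registration not required.
(k) does not sell goods at retail → Standard Permit not required.

None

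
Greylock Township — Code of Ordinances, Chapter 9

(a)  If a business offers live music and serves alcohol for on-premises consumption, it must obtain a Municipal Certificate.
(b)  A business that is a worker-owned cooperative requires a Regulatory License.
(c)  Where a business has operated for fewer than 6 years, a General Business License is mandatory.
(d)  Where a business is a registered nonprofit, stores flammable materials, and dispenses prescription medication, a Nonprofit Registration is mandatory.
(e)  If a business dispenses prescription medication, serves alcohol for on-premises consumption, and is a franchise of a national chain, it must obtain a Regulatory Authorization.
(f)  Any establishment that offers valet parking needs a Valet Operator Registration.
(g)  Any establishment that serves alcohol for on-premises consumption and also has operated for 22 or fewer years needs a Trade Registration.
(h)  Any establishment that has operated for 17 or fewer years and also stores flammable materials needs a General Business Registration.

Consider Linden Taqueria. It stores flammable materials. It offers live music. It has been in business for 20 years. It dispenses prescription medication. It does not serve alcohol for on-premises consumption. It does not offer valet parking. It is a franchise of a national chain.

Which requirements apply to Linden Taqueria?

None

(a) offers live music; does not serve alcohol for on-premises consumption → Municipal Certificate not required.
(b) is a franchise of a national chain (not: is a worker-owned cooperative) → Regulatory License not required.
(c) years in business 20 ≥ 6 → General Business License not required.
(d) is a franchise of a national chain (not: is a registered nonprofit); stores flammable materials; dispenses prescription medication → Nonprofit Registration not required.
(e) dispenses prescription medication; does not serve alcohol for on-premises consumption; is a franchise of a national chain → Regulatory Authorization not required.
(f) does not offer valet parking → Valet Operator Registration not required.
(g) does not serve alcohol for on-premises consumption; years in business 20 ≤ 22 → Trade Registration not required.
(h) years in business 20 > 17; stores flammable materials → General Business Registration not required.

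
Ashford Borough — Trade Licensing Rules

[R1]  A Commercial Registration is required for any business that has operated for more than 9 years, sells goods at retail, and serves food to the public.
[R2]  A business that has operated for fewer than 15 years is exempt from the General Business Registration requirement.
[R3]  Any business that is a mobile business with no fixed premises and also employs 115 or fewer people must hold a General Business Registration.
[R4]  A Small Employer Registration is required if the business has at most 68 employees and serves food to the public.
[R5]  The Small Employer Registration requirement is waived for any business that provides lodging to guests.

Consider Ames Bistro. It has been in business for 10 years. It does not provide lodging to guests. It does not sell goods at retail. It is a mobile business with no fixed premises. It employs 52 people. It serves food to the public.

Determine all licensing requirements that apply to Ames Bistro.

Small Employer Registration

[R1] years in business 10 > 9; does not sell goods at retail; serves food to the public → Commercial Registration not required.
[R2] years in business 10 < 15 → exempt from General Business Registration.
[R3] is a mobile business with no fixed premises; employees 52 ≤ 115 → General Business Registration required.
[R4] employees 52 ≤ 68; serves food to the public → Small Employer Registration required.
[R5] does not provide lodging to guests → Small Employer Registration exemption does not apply.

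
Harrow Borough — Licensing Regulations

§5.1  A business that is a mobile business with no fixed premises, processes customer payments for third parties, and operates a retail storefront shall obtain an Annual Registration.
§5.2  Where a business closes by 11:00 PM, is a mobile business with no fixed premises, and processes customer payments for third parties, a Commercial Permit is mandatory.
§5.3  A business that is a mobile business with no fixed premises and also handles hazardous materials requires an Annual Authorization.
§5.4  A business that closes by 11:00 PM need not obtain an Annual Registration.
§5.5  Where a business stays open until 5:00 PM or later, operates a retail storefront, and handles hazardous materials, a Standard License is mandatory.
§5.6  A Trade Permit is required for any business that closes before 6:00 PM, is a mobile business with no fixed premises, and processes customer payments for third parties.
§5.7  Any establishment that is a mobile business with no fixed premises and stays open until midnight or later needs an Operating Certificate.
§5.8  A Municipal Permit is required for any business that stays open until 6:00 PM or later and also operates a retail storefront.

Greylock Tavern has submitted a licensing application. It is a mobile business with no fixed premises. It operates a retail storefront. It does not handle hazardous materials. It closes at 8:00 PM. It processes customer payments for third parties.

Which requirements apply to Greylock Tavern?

§5.1 is a mobile business with no fixed premises; processes customer payments for third parties; operates a retail storefront → Annual Registration required.
§5.2 closes 8:00 PM, at/before 11:00 PM; is a mobile business with no fixed premises; processes customer payments for third parties → Commercial Permit required.
§5.3 is a mobile business with no fixed premises; does not handle hazardous materials → Annual Authorization not required.
§5.4 closes 8:00 PM, at/before 11:00 PM → exempt from Annual Registration.
§5.5 closes 8:00 PM, after 5:00 PM; operates a retail storefront; does not handle hazardous materials → Standard License not required.
§5.6 closes 8:00 PM, after 6:00 PM; is a mobile business with no fixed premises; processes customer payments for third parties → Trade Permit not required.
§5.7 is a mobile business with no fixed premises; closes 8:00 PM, at/before midnight → Operating Certificate not required.
§5.8 closes 8:00 PM, after 6:00 PM; operates a retail storefront → Municipal Permit required.

Commercial Permit, Municipal Permit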